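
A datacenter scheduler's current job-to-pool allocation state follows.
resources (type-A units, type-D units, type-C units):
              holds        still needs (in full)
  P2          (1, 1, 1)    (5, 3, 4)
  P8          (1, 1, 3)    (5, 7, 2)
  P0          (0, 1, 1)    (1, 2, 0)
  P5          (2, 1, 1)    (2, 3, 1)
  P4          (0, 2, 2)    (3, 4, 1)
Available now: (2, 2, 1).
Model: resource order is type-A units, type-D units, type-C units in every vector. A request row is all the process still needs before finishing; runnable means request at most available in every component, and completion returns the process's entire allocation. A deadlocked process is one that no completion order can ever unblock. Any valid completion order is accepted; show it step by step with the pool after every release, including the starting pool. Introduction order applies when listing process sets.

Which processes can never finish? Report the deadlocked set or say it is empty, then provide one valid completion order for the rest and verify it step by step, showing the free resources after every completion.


The deadlocked set is P2 and P8.
Key observation: even finishing P0, P5, P4 leaves just (4, 6, 5) free — too little type-A units for any of the remaining processes.
The rest can finish in the order P0, P5, P4. Check, step by step:
  pool = (2, 2, 1)
  P0 needs (1, 2, 0) <= (2, 2, 1) -> finishes; pool += (0, 1, 1) = (2, 3, 2)
  P5 needs (2, 3, 1) <= (2, 3, 2) -> finishes; pool += (2, 1, 1) = (4, 4, 3)
  P4 needs (3, 4, 1) <= (4, 4, 3) -> finishes; pool += (0, 2, 2) = (4, 6, 5)
The blocked processes can never fit:
  P2 cannot run: need (5, 3, 4) vs free (4, 6, 5) (insufficient type-A units)
  P8 cannot run: need (5, 7, 2) vs free (4, 6, 5) (insufficient type-A units and type-D units)


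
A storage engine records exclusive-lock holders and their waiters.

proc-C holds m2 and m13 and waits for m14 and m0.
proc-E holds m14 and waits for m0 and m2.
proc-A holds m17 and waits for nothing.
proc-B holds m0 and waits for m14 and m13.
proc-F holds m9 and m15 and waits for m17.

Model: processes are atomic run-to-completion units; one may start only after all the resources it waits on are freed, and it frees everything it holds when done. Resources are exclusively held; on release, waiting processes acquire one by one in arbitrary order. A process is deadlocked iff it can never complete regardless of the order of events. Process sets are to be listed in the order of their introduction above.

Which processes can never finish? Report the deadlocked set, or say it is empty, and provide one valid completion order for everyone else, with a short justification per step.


Deadlocked set: proc-C, proc-E and proc-B.
Key observation: the loop proc-C -> proc-E -> proc-C blocks itself forever; proc-B is caught in further circular waits.
One completion order for the rest: proc-A, proc-F.
Check, step by step:
  run proc-A (it waits on nothing); releases m17
  run proc-F (all its waits — m17 — are resolved); releases m9 and m15


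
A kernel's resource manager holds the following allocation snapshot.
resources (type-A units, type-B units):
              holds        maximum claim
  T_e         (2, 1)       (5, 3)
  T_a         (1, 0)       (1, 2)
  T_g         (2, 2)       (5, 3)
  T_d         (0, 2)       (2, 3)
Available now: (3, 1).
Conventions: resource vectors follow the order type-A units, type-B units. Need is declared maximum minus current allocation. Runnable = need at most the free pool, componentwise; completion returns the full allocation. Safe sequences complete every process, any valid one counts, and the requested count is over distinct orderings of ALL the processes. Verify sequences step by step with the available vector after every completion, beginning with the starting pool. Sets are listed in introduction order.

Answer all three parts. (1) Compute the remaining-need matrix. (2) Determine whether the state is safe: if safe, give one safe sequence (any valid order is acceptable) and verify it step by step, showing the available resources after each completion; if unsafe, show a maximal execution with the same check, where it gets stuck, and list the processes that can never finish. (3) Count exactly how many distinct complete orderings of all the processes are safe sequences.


(1) Remaining need (order type-A units, type-B units):
  T_e: (3, 2)
  T_a: (0, 2)
  T_g: (3, 1)
  T_d: (2, 1)
(2) SAFE, for example via the order T_g, T_d, T_a, T_e.
Key observation: at T_g the run first touches a limit — (3, 1) against (3, 1), exact on a resource it actually requests.
Walking it through:
  pool = (3, 1)
  run T_g (needs (3, 1), free (3, 1)); after release of (2, 2) the pool is (5, 3)
  run T_d (needs (2, 1), free (5, 3)); after release of (0, 2) the pool is (5, 5)
  run T_a (needs (0, 2), free (5, 5)); after release of (1, 0) the pool is (6, 5)
  run T_e (needs (3, 2), free (6, 5)); after release of (2, 1) the pool is (8, 6)
(3) Precisely 12 of the possible complete orderings are safe sequences.


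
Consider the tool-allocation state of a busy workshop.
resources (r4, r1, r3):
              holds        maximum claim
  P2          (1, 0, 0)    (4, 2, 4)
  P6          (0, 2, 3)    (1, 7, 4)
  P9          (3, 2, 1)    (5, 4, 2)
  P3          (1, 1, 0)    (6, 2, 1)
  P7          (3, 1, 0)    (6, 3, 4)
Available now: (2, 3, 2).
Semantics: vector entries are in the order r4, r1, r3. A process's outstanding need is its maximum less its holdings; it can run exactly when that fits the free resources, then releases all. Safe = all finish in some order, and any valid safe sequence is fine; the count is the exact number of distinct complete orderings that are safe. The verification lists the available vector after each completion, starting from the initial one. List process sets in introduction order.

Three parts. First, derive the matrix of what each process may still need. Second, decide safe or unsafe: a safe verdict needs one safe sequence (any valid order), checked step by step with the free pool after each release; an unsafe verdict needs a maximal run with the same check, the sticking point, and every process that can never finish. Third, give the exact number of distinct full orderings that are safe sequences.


(1) Outstanding need per process (order r4, r1, r3):
  P2: (3, 2, 4)
  P6: (1, 5, 1)
  P9: (2, 2, 1)
  P3: (5, 1, 1)
  P7: (3, 2, 4)
(2) SAFE, for example via the order P9, P6, P2, P3, P7.
Key observation: reading the order forward, P9 is the first process whose need (2, 2, 1) meets the free pool (2, 3, 2) exactly on a resource it requests.
Walking it through:
  pool = (2, 3, 2)
  P9: need (2, 2, 1) fits (2, 3, 2); releases (3, 2, 1), pool now (5, 5, 3)
  P6: need (1, 5, 1) fits (5, 5, 3); releases (0, 2, 3), pool now (5, 7, 6)
  P2: need (3, 2, 4) fits (5, 7, 6); releases (1, 0, 0), pool now (6, 7, 6)
  P3: need (5, 1, 1) fits (6, 7, 6); releases (1, 1, 0), pool now (7, 8, 6)
  P7: need (3, 2, 4) fits (7, 8, 6); releases (3, 1, 0), pool now (10, 9, 6)
(3) The exact count: 8 of the possible complete orderings are safe sequences.


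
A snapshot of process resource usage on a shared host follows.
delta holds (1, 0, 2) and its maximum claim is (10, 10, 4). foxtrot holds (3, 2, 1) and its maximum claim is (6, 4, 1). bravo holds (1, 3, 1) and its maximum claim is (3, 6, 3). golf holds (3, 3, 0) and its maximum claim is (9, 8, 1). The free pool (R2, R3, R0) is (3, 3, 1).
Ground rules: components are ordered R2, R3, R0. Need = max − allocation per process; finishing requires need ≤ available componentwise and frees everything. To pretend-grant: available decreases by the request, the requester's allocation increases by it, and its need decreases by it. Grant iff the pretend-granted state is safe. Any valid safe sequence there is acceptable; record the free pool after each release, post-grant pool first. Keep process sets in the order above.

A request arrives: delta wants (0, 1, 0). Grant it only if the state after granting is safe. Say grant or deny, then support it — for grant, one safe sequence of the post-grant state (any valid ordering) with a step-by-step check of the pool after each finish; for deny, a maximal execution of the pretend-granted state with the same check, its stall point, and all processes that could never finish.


GRANT: granting preserves safety; a valid post-grant sequence is foxtrot, bravo, golf, delta.
Key observation: granting shrinks the pool to (3, 2, 1), yet foxtrot still fits and the chain goes through.
Check on the post-grant state, step by step:
  pool = (3, 2, 1)
  foxtrot needs (3, 2, 0) <= (3, 2, 1) -> finishes; pool += (3, 2, 1) = (6, 4, 2)
  bravo needs (2, 3, 2) <= (6, 4, 2) -> finishes; pool += (1, 3, 1) = (7, 7, 3)
  golf needs (6, 5, 1) <= (7, 7, 3) -> finishes; pool += (3, 3, 0) = (10, 10, 3)
  delta needs (9, 9, 2) <= (10, 10, 3) -> finishes; pool += (1, 1, 2) = (11, 11, 5)


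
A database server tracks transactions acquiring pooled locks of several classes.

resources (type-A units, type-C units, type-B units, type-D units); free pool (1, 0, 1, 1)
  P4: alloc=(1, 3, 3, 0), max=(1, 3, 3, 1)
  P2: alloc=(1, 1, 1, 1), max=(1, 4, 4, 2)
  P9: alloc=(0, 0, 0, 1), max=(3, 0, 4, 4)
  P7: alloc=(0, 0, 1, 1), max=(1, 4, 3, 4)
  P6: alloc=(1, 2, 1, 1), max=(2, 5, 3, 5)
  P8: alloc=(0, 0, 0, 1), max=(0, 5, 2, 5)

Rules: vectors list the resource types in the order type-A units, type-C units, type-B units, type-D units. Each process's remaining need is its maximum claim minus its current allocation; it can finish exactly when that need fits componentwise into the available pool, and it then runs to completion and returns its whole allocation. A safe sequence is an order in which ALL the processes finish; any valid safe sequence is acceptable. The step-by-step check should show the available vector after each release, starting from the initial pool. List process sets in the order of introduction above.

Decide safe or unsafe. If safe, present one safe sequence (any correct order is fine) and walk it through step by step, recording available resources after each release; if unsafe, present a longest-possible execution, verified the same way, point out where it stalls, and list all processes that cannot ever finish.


The state is UNSAFE.
Key observation: even finishing P4, P2 leaves just (3, 4, 5, 2) free — too little type-D units for any of the remaining processes.
The run P4, P2 cannot be extended any further. Check, step by step:
  pool = (1, 0, 1, 1)
  P4: need (0, 0, 0, 1) fits (1, 0, 1, 1); releases (1, 3, 3, 0), pool now (2, 3, 4, 1)
  P2: need (0, 3, 3, 1) fits (2, 3, 4, 1); releases (1, 1, 1, 1), pool now (3, 4, 5, 2)
  blocked: P9 wants (3, 0, 4, 3), pool (3, 4, 5, 2) — not enough type-D units
  blocked: P7 wants (1, 4, 2, 3), pool (3, 4, 5, 2) — not enough type-D units
  blocked: P6 wants (1, 3, 2, 4), pool (3, 4, 5, 2) — not enough type-D units
  blocked: P8 wants (0, 5, 2, 4), pool (3, 4, 5, 2) — not enough type-C units and type-D units
Permanently blocked: P9, P7, P6 and P8.


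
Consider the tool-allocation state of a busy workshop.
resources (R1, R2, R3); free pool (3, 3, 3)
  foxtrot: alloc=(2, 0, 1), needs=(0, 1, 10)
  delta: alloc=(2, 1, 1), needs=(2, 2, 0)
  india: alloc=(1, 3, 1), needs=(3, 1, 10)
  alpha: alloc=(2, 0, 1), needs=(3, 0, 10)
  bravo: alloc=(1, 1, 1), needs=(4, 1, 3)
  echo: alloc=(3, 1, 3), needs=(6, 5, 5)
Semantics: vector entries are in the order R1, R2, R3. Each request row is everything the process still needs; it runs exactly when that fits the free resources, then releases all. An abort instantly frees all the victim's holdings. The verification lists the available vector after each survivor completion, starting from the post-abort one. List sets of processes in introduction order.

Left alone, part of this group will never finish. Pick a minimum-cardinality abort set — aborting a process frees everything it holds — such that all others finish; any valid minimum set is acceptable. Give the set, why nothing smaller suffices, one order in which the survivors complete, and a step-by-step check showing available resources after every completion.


The answer: abort india and alpha.
Key observation: before aborting india and alpha, foxtrot was permanently blocked — no order could ever run it; afterwards it completes at step 4.
Why nothing smaller works — every single abort fails: foxtrot alone leaves india blocked (short on R3); delta alone leaves foxtrot blocked (short on R3); india alone leaves foxtrot blocked (short on R3); alpha alone leaves foxtrot blocked (short on R3); bravo alone leaves foxtrot blocked (short on R3); echo alone leaves foxtrot blocked (short on R3).
The survivors complete as delta, bravo, echo, foxtrot. Step-by-step check (starting from the post-abort pool):
  pool = (6, 6, 5)
  run delta (needs (2, 2, 0), free (6, 6, 5)); after release of (2, 1, 1) the pool is (8, 7, 6)
  run bravo (needs (4, 1, 3), free (8, 7, 6)); after release of (1, 1, 1) the pool is (9, 8, 7)
  run echo (needs (6, 5, 5), free (9, 8, 7)); after release of (3, 1, 3) the pool is (12, 9, 10)
  run foxtrot (needs (0, 1, 10), free (12, 9, 10)); after release of (2, 0, 1) the pool is (14, 9, 11)


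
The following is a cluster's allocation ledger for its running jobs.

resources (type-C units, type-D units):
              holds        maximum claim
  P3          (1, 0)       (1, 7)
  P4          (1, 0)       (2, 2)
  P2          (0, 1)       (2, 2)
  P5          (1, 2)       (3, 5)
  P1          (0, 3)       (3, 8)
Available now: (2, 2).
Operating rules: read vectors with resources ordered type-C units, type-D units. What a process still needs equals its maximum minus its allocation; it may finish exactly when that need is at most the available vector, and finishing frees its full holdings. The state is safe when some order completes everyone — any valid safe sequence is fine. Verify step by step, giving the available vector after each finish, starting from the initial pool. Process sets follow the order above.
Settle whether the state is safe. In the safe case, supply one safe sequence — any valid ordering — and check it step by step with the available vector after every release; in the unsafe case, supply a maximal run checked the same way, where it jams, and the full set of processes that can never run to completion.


SAFE, for example via the order P2, P5, P1, P3, P4.
Key observation: the order's first zero-slack moment is P2 ((2, 1) needed, (2, 2) free — a requested resource with nothing to spare).
Check, step by step:
  pool = (2, 2)
  run P2 (needs (2, 1), free (2, 2)); after release of (0, 1) the pool is (2, 3)
  run P5 (needs (2, 3), free (2, 3)); after release of (1, 2) the pool is (3, 5)
  run P1 (needs (3, 5), free (3, 5)); after release of (0, 3) the pool is (3, 8)
  run P3 (needs (0, 7), free (3, 8)); after release of (1, 0) the pool is (4, 8)
  run P4 (needs (1, 2), free (4, 8)); after release of (1, 0) the pool is (5, 8)


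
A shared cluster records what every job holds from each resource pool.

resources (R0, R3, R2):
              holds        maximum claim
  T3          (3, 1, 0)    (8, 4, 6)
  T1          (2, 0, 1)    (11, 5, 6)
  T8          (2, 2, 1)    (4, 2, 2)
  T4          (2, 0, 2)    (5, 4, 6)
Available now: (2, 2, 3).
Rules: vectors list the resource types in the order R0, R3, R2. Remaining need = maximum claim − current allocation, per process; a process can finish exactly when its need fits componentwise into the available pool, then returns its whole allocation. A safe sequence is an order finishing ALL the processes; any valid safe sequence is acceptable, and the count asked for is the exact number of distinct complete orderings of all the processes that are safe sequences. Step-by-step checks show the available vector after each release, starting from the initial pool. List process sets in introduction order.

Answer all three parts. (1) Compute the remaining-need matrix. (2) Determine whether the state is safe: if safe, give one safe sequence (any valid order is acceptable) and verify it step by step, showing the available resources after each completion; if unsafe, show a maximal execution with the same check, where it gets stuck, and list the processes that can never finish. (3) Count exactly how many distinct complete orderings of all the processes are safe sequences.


(1) Need matrix, components ordered R0, R3, R2:
  T3: (5, 3, 6)
  T1: (9, 5, 5)
  T8: (2, 0, 1)
  T4: (3, 4, 4)
(2) SAFE, for example via the order T8, T4, T3, T1.
Key observation: at T8 the run first touches a limit — (2, 0, 1) against (2, 2, 3), exact on a resource it actually requests.
Check, step by step:
  pool = (2, 2, 3)
  T8 needs (2, 0, 1) <= (2, 2, 3) -> finishes; pool += (2, 2, 1) = (4, 4, 4)
  T4 needs (3, 4, 4) <= (4, 4, 4) -> finishes; pool += (2, 0, 2) = (6, 4, 6)
  T3 needs (5, 3, 6) <= (6, 4, 6) -> finishes; pool += (3, 1, 0) = (9, 5, 6)
  T1 needs (9, 5, 5) <= (9, 5, 6) -> finishes; pool += (2, 0, 1) = (11, 5, 7)
(3) Precisely 1 of the possible complete orderings is a safe sequence.


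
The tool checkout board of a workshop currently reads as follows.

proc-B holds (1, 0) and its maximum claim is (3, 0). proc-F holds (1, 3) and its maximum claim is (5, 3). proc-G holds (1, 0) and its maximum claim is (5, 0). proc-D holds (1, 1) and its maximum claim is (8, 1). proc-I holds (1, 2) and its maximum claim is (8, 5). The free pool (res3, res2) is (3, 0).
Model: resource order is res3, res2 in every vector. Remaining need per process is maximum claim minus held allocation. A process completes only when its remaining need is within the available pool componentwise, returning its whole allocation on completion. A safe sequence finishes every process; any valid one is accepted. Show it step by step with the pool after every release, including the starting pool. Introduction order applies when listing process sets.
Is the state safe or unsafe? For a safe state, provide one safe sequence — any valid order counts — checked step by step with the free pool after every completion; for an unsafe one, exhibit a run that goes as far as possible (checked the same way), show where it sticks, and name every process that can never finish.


The state is UNSAFE.
Key observation: the wall is res3: completing proc-B, proc-G, proc-F brings the pool only to (6, 3), and all the rest need more.
Going as far as possible: proc-B, proc-G, proc-F; after that, nothing fits. Walking it through:
  pool = (3, 0)
  run proc-B (needs (2, 0), free (3, 0)); after release of (1, 0) the pool is (4, 0)
  run proc-G (needs (4, 0), free (4, 0)); after release of (1, 0) the pool is (5, 0)
  run proc-F (needs (4, 0), free (5, 0)); after release of (1, 3) the pool is (6, 3)
  proc-D cannot run: need (7, 0) vs free (6, 3) (insufficient res3)
  proc-I cannot run: need (7, 3) vs free (6, 3) (insufficient res3)
Permanently blocked: proc-D and proc-I.


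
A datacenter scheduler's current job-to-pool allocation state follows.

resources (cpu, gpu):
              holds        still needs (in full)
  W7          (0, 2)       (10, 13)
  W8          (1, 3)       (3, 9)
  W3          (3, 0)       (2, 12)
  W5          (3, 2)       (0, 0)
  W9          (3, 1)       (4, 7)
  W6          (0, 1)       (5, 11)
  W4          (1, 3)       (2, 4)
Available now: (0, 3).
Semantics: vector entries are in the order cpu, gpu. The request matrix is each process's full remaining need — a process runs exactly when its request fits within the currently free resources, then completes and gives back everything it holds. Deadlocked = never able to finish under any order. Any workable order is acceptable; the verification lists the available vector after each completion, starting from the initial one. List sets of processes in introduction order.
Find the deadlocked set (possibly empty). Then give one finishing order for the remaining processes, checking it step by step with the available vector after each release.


Nothing here is deadlocked.
Key observation: no deadlock: W5 fits now, and the freed resources carry the rest through.
A valid finishing order for the others: W5, W4, W9, W8, W3, W6, W7. Verifying each step:
  pool = (0, 3)
  run W5 (needs (0, 0), free (0, 3)); after release of (3, 2) the pool is (3, 5)
  run W4 (needs (2, 4), free (3, 5)); after release of (1, 3) the pool is (4, 8)
  run W9 (needs (4, 7), free (4, 8)); after release of (3, 1) the pool is (7, 9)
  run W8 (needs (3, 9), free (7, 9)); after release of (1, 3) the pool is (8, 12)
  run W3 (needs (2, 12), free (8, 12)); after release of (3, 0) the pool is (11, 12)
  run W6 (needs (5, 11), free (11, 12)); after release of (0, 1) the pool is (11, 13)
  run W7 (needs (10, 13), free (11, 13)); after release of (0, 2) the pool is (11, 15)


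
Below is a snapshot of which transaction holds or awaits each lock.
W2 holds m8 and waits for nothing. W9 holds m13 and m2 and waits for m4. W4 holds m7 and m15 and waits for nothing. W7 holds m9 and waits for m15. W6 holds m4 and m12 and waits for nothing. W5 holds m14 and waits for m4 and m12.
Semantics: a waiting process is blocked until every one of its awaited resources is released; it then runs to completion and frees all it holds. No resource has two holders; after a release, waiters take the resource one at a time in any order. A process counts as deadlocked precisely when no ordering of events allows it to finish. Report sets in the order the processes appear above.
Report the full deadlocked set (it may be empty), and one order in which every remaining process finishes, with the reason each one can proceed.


The deadlocked set is empty.
Key observation: the wait relation is loop-free; peeling off processes with no waits unwinds the whole state.
A valid finishing order for the others: W2, W6, W5, W9, W4, W7.
Check, step by step:
  W2 waits on nothing -> runs at once and releases m8
  W6 waits on nothing -> runs at once and releases m4 and m12
  W5: everything it awaited (m4 and m12) is free; runs, freeing m14
  W9: everything it awaited (m4) is free; runs, freeing m13 and m2
  W4 waits on nothing -> runs at once and releases m7 and m15
  W7: everything it awaited (m15) is free; runs, freeing m9


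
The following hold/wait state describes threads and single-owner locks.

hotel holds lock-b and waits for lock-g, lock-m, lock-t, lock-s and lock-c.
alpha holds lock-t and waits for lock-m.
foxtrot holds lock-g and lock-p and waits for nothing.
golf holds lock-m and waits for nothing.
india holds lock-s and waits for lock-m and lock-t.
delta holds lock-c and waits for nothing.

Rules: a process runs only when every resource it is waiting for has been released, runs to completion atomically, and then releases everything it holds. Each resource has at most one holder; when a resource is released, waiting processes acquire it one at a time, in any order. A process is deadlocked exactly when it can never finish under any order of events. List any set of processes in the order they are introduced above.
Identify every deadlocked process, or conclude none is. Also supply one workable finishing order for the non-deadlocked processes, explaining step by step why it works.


No process is deadlocked.
Key observation: the wait graph is acyclic; completion cascades from the unblocked processes through everyone else.
The rest can finish in the order delta, foxtrot, golf, alpha, india, hotel.
Step-by-step check:
  delta: no waits; runs immediately, freeing lock-c
  foxtrot: no waits; runs immediately, freeing lock-g and lock-p
  golf: no waits; runs immediately, freeing lock-m
  run alpha (all its waits — lock-m — are resolved); releases lock-t
  run india (all its waits — lock-m and lock-t — are resolved); releases lock-s
  run hotel (all its waits — lock-g, lock-m, lock-t, lock-s and lock-c — are resolved); releases lock-b


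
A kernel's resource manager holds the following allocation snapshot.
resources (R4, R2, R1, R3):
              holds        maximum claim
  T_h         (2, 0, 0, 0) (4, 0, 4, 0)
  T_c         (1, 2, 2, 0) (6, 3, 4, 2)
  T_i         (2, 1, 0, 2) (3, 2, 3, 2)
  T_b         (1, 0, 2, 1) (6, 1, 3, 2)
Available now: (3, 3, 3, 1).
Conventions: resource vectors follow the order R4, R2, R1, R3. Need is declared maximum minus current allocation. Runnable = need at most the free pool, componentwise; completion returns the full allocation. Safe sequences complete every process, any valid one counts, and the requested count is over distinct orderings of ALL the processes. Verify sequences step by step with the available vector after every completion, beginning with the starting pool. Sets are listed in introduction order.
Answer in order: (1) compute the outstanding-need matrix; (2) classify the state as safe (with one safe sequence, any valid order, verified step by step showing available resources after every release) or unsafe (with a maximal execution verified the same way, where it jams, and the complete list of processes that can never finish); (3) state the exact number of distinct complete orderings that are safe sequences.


(1) Outstanding need per process (order R4, R2, R1, R3):
  T_h: (2, 0, 4, 0)
  T_c: (5, 1, 2, 2)
  T_i: (1, 1, 3, 0)
  T_b: (5, 1, 1, 1)
(2) The state is SAFE; one workable sequence: T_i, T_b, T_c, T_h.
Key observation: T_i marks the first exact bind of the order: its need (1, 1, 3, 0) fits the free (3, 3, 3, 1) with zero slack on a requested resource.
Step-by-step check:
  pool = (3, 3, 3, 1)
  run T_i (needs (1, 1, 3, 0), free (3, 3, 3, 1)); after release of (2, 1, 0, 2) the pool is (5, 4, 3, 3)
  run T_b (needs (5, 1, 1, 1), free (5, 4, 3, 3)); after release of (1, 0, 2, 1) the pool is (6, 4, 5, 4)
  run T_c (needs (5, 1, 2, 2), free (6, 4, 5, 4)); after release of (1, 2, 2, 0) the pool is (7, 6, 7, 4)
  run T_h (needs (2, 0, 4, 0), free (7, 6, 7, 4)); after release of (2, 0, 0, 0) the pool is (9, 6, 7, 4)
(3) Exactly 4 of the possible complete orderings are safe sequences.


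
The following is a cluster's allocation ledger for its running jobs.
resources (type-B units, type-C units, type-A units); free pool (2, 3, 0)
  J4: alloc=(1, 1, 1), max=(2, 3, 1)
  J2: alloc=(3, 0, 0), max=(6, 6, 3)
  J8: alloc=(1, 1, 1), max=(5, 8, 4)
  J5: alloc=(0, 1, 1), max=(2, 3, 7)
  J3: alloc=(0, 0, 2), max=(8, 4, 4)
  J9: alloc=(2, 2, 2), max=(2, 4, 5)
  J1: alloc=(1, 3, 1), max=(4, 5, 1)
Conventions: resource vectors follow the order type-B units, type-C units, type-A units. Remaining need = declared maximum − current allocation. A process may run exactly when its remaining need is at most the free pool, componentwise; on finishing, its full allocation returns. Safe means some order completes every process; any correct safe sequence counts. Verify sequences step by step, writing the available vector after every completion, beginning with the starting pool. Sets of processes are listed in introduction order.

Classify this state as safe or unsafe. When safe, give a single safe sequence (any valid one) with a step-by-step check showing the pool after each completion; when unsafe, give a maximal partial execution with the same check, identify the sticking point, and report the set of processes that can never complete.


UNSAFE.
Key observation: after J4, J1 the pool peaks at (4, 7, 2), and each blocked process is short somewhere: J2 on type-A units; J8 on type-A units; J5 on type-A units; J3 on type-B units; J9 on type-A units.
A maximal execution: J4, J1 — then nothing else fits. Verifying each step:
  pool = (2, 3, 0)
  J4: need (1, 2, 0) fits (2, 3, 0); releases (1, 1, 1), pool now (3, 4, 1)
  J1: need (3, 2, 0) fits (3, 4, 1); releases (1, 3, 1), pool now (4, 7, 2)
  blocked: J2 wants (3, 6, 3), pool (4, 7, 2) — not enough type-A units
  blocked: J8 wants (4, 7, 3), pool (4, 7, 2) — not enough type-A units
  blocked: J5 wants (2, 2, 6), pool (4, 7, 2) — not enough type-A units
  blocked: J3 wants (8, 4, 2), pool (4, 7, 2) — not enough type-B units
  blocked: J9 wants (0, 2, 3), pool (4, 7, 2) — not enough type-A units
Permanently blocked: J2, J8, J5, J3 and J9.


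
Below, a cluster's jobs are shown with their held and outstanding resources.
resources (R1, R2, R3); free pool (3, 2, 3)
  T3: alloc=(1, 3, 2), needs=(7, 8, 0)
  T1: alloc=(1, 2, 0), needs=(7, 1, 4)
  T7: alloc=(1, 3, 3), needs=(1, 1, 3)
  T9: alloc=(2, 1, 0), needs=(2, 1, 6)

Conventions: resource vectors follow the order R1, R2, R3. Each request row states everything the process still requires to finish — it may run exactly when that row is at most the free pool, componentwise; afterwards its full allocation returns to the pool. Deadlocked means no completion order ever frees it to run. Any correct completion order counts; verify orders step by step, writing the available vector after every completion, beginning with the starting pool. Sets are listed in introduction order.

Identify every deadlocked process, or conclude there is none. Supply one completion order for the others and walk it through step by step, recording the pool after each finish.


Deadlocked set: T3 and T1.
Key observation: the pool after T7, T9 is (6, 6, 6); every surviving request exceeds it in R1, so progress ends there.
The rest can finish in the order T7, T9. Step-by-step check:
  pool = (3, 2, 3)
  T7: need (1, 1, 3) fits (3, 2, 3); releases (1, 3, 3), pool now (4, 5, 6)
  T9: need (2, 1, 6) fits (4, 5, 6); releases (2, 1, 0), pool now (6, 6, 6)
None of the blocked processes ever fits:
  blocked: T3 wants (7, 8, 0), pool (6, 6, 6) — not enough R1 and R2
  blocked: T1 wants (7, 1, 4), pool (6, 6, 6) — not enough R1


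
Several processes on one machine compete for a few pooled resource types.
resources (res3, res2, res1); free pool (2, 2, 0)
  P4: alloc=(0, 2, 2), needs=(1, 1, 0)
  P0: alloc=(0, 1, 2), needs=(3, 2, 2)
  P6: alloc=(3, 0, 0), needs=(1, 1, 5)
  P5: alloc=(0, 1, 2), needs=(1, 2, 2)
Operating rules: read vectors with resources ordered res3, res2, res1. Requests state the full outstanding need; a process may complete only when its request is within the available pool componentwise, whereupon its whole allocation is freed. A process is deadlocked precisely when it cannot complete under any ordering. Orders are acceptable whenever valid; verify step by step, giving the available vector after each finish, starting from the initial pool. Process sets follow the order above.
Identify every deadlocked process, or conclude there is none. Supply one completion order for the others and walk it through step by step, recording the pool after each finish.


Deadlocked: P0 and P6.
Key observation: after P4, P5 the pool peaks at (2, 5, 4), and each blocked process is short somewhere: P0 on res3; P6 on res1.
One completion order for the rest: P4, P5. Step-by-step check:
  pool = (2, 2, 0)
  P4: need (1, 1, 0) fits (2, 2, 0); releases (0, 2, 2), pool now (2, 4, 2)
  P5: need (1, 2, 2) fits (2, 4, 2); releases (0, 1, 2), pool now (2, 5, 4)
The blocked processes can never fit:
  blocked: P0 wants (3, 2, 2), pool (2, 5, 4) — not enough res3
  blocked: P6 wants (1, 1, 5), pool (2, 5, 4) — not enough res1


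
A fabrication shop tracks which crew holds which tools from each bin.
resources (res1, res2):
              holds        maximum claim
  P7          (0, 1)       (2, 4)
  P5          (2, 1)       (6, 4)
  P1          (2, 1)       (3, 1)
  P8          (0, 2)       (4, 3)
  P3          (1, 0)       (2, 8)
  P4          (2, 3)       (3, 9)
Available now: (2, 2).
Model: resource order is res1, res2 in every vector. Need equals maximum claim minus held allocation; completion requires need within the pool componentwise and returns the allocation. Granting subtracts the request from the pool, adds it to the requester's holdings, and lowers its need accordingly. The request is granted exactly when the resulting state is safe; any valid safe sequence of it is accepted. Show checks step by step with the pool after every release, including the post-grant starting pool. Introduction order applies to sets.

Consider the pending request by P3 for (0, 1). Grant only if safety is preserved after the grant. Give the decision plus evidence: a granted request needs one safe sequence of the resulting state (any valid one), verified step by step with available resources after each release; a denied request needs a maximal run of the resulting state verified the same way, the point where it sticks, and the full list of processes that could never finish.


GRANT. The post-grant state is safe; one safe sequence: P1, P8, P5, P7, P4, P3.
Key observation: granting shrinks the pool to (2, 1), yet P1 still fits and the chain goes through.
Step-by-step check of the post-grant state:
  pool = (2, 1)
  P1 needs (1, 0) <= (2, 1) -> finishes; pool += (2, 1) = (4, 2)
  P8 needs (4, 1) <= (4, 2) -> finishes; pool += (0, 2) = (4, 4)
  P5 needs (4, 3) <= (4, 4) -> finishes; pool += (2, 1) = (6, 5)
  P7 needs (2, 3) <= (6, 5) -> finishes; pool += (0, 1) = (6, 6)
  P4 needs (1, 6) <= (6, 6) -> finishes; pool += (2, 3) = (8, 9)
  P3 needs (1, 7) <= (8, 9) -> finishes; pool += (1, 1) = (9, 10)


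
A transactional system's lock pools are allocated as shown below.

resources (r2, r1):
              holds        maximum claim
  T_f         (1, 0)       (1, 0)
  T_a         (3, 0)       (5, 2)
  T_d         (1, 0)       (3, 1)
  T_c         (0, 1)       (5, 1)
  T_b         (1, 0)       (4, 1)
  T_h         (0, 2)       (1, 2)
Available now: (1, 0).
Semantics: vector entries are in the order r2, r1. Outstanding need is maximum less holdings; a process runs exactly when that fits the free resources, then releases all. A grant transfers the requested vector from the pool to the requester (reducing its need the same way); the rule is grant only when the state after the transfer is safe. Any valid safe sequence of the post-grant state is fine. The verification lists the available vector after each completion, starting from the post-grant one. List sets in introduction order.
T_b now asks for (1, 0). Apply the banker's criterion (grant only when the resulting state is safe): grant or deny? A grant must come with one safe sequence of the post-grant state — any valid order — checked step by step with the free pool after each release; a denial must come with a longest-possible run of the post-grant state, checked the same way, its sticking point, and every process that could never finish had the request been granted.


DENY — the pretend-granted state is unsafe.
Key observation: once T_f, T_h finish, the pool peaks at (1, 2) — and every remaining process still needs more r2 than that.
After a pretend grant, a maximal execution: T_f, T_h — then nothing else fits. Walking it through:
  pool = (0, 0)
  T_f needs (0, 0) <= (0, 0) -> finishes; pool += (1, 0) = (1, 0)
  T_h needs (1, 0) <= (1, 0) -> finishes; pool += (0, 2) = (1, 2)
  blocked: T_a wants (2, 2), pool (1, 2) — not enough r2
  blocked: T_d wants (2, 1), pool (1, 2) — not enough r2
  blocked: T_c wants (5, 0), pool (1, 2) — not enough r2
  blocked: T_b wants (2, 1), pool (1, 2) — not enough r2
Post-grant, the permanently blocked set is T_a, T_d, T_c and T_b.


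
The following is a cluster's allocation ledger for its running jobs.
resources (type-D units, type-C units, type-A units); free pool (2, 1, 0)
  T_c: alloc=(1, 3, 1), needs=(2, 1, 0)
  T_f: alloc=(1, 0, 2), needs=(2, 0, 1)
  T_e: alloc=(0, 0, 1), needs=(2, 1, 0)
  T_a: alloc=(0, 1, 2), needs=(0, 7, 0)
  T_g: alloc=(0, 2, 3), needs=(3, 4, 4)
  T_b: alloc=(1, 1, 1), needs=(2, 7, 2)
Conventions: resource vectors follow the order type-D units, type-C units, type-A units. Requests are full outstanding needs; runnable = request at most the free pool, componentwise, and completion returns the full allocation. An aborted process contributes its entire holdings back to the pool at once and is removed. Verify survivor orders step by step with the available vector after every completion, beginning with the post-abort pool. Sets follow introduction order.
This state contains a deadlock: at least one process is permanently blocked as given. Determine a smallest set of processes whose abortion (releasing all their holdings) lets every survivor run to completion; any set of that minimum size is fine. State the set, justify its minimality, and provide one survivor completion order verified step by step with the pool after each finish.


The answer: abort T_a.
Key observation: the returned (0, 1, 2) from T_a is what brings T_b — unrunnable before, under any order — into play at step 4.
Why nothing smaller works: aborting no one leaves the state deadlocked as given.
One survivor order: T_c, T_f, T_g, T_b, T_e. Step-by-step check (post-abort pool first):
  pool = (2, 2, 2)
  T_c needs (2, 1, 0) <= (2, 2, 2) -> finishes; pool += (1, 3, 1) = (3, 5, 3)
  T_f needs (2, 0, 1) <= (3, 5, 3) -> finishes; pool += (1, 0, 2) = (4, 5, 5)
  T_g needs (3, 4, 4) <= (4, 5, 5) -> finishes; pool += (0, 2, 3) = (4, 7, 8)
  T_b needs (2, 7, 2) <= (4, 7, 8) -> finishes; pool += (1, 1, 1) = (5, 8, 9)
  T_e needs (2, 1, 0) <= (5, 8, 9) -> finishes; pool += (0, 0, 1) = (5, 8, 10)


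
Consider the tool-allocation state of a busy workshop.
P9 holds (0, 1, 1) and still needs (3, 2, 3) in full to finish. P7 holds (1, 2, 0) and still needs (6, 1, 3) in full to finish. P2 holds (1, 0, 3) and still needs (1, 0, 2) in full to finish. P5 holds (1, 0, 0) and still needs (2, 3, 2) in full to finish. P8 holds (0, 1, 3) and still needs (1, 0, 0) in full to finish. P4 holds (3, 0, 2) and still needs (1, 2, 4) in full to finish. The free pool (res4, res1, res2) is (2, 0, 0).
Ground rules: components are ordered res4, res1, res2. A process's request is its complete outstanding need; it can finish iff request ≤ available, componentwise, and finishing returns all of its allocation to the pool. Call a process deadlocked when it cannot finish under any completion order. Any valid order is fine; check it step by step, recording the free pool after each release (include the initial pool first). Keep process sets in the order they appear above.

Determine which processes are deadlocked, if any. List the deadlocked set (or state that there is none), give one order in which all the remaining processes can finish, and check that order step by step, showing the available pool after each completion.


Deadlocked set: P9, P7, P5 and P4.
Key observation: after P8, P2 the pool peaks at (3, 1, 6), and each blocked process is short somewhere: P9 on res1; P7 on res4; P5 on res1; P4 on res1.
A valid finishing order for the others: P8, P2. Step-by-step check:
  pool = (2, 0, 0)
  run P8 (needs (1, 0, 0), free (2, 0, 0)); after release of (0, 1, 3) the pool is (2, 1, 3)
  run P2 (needs (1, 0, 2), free (2, 1, 3)); after release of (1, 0, 3) the pool is (3, 1, 6)
The stuck group stays short no matter what:
  P9 still needs (3, 2, 3) but only (3, 1, 6) is free — short on res1
  P7 still needs (6, 1, 3) but only (3, 1, 6) is free — short on res4
  P5 still needs (2, 3, 2) but only (3, 1, 6) is free — short on res1
  P4 still needs (1, 2, 4) but only (3, 1, 6) is free — short on res1


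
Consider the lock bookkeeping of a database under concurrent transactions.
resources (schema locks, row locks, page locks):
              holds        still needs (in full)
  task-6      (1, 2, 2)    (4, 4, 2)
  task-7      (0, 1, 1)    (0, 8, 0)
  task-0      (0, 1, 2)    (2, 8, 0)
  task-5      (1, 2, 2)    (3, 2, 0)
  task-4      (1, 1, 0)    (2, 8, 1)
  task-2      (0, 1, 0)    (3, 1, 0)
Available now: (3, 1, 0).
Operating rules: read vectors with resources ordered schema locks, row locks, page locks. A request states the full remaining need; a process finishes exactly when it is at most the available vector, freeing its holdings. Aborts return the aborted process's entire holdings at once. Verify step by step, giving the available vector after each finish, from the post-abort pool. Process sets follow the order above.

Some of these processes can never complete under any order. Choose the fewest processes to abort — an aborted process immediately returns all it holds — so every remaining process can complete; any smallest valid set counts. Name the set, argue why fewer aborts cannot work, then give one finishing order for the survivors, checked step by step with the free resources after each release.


Abort task-7 and task-0.
Key observation: the deadlocked task-4 becomes finishable only because task-7 and task-0 released (0, 2, 3); it completes at step 4 below.
Why nothing smaller works — every single abort fails: task-6 alone leaves task-7 blocked (short on row locks); task-7 alone leaves task-0 blocked (short on row locks); task-0 alone leaves task-7 blocked (short on row locks); task-5 alone leaves task-7 blocked (short on row locks); task-4 alone leaves task-7 blocked (short on row locks); task-2 alone leaves task-7 blocked (short on row locks).
The survivors complete as task-5, task-2, task-6, task-4. Step-by-step check (starting from the post-abort pool):
  pool = (3, 3, 3)
  run task-5 (needs (3, 2, 0), free (3, 3, 3)); after release of (1, 2, 2) the pool is (4, 5, 5)
  run task-2 (needs (3, 1, 0), free (4, 5, 5)); after release of (0, 1, 0) the pool is (4, 6, 5)
  run task-6 (needs (4, 4, 2), free (4, 6, 5)); after release of (1, 2, 2) the pool is (5, 8, 7)
  run task-4 (needs (2, 8, 1), free (5, 8, 7)); after release of (1, 1, 0) the pool is (6, 9, 7)
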